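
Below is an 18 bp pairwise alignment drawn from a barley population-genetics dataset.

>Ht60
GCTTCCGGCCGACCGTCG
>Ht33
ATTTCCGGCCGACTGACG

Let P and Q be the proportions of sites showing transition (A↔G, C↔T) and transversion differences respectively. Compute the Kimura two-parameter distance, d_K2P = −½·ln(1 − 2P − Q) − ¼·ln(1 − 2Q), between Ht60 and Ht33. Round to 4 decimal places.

Differing sites — 1:G/A (Ti); 2:C/T (Ti); 14:C/T (Ti); 16:T/A (Tv).
Of the 4 differences, 3 transitions and 1 transversion over 18 sites: P = 3/18 = 0.166667, Q = 1/18 = 0.055556.
d = −0.5·ln(0.611110) − 0.25·ln(0.888888) = −0.5·(-0.492478) − 0.25·(-0.117784) = 0.2757.

0.2757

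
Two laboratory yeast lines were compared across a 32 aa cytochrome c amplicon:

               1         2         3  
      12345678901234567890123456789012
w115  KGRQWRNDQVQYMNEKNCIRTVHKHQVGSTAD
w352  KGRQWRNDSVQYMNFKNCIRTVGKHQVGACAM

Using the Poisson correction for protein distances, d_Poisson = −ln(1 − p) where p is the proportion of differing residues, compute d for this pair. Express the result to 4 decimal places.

Mismatches occur at site 9 (Q↔S), site 15 (E↔F), site 23 (H↔G), site 29 (S↔A), site 30 (T↔C), site 32 (D↔M).
p = 6/32 = 0.187500.
d = −ln(1 − 0.187500) = −ln(0.812500) = 0.2076.

0.2076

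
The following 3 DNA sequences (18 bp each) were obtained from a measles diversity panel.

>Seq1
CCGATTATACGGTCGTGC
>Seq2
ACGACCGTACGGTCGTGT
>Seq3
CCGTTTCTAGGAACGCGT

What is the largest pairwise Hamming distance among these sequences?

9

Pairwise Hamming distances:
  Seq1 vs Seq2: 5
  Seq1 vs Seq3: 7
  Seq2 vs Seq3: 9
The largest is 9, between Seq2 and Seq3.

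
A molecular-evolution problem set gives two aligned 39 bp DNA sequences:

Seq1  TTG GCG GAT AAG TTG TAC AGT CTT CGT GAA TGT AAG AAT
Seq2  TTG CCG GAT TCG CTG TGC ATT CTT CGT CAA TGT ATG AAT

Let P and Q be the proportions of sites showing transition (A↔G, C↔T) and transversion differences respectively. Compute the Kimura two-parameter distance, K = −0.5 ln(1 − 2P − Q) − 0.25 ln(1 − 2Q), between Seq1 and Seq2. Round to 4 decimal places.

Differing sites — 4:G/C (Tv); 10:A/T (Tv); 11:A/C (Tv); 13:T/C (Ti); 17:A/G (Ti); 20:G/T (Tv); 28:G/C (Tv); 35:A/T (Tv).
Of the 8 differences, 2 transitions and 6 transversions over 39 sites: P = 2/39 = 0.051282, Q = 6/39 = 0.153846.
d = −0.5·ln(0.743590) − 0.25·ln(0.692308) = −0.5·(-0.296265) − 0.25·(-0.367724) = 0.2401.

0.2401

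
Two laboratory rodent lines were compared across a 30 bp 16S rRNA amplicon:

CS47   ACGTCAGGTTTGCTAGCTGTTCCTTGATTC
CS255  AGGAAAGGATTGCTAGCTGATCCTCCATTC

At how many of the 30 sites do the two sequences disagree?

Mismatches occur at site 2 (C/G), site 4 (T/A), site 5 (C/A), site 9 (T/A), site 20 (T/A), site 25 (T/C), site 26 (G/C).
That gives 7 mismatches out of 30 aligned sites, so the Hamming distance is 7.

7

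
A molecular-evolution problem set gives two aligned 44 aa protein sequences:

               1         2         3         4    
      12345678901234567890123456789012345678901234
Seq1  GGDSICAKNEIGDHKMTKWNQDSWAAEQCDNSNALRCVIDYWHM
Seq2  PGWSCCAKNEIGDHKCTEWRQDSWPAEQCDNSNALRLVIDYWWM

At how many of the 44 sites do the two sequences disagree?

9

Mismatches occur at site 1 (G→P), site 3 (D→W), site 5 (I→C), site 16 (M→C), site 18 (K→E), site 20 (N→R), site 25 (A→P), site 37 (C→L), site 43 (H→W).
That gives 9 mismatches out of 44 aligned sites, so the Hamming distance is 9.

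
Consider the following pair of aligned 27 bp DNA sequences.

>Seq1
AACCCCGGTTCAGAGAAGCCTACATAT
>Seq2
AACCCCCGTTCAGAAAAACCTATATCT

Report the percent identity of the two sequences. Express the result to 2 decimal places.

Differing sites — 7:G/C; 15:G/A; 18:G/A; 23:C/T; 26:A/C.
22 of the 27 sites match, so the percent identity is 22/27 × 100 = 81.48%.

81.48%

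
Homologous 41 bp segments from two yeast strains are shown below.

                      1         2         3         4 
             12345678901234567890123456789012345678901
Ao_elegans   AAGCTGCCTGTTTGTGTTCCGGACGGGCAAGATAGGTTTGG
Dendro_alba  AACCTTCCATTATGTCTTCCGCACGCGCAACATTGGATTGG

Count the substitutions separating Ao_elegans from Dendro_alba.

11

The sequences differ at positions 3 (G/C), 6 (G/T), 9 (T/A), 10 (G/T), 12 (T/A), 16 (G/C), 22 (G/C), 26 (G/C), 31 (G/C), 34 (A/T), 37 (T/A).
That gives 11 mismatches out of 41 aligned sites, so the Hamming distance is 11.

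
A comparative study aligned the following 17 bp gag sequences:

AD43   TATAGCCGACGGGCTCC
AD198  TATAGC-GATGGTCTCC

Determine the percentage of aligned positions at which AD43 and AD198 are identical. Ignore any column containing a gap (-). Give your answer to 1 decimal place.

Excluding the 1 gap column leaves 16 comparable sites.
The sequences differ at positions 10 (C/T), 13 (G/T).
14 of the 16 comparable sites match, so the percent identity is 14/16 × 100 = 87.5%.

87.5%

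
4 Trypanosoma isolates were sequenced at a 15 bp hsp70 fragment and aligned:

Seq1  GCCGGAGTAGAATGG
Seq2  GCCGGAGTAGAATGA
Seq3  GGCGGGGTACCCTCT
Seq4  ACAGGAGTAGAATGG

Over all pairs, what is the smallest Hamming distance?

Pairwise Hamming distances:
  Seq1 vs Seq2: 1
  Seq1 vs Seq3: 7
  Seq1 vs Seq4: 2
  Seq2 vs Seq3: 7
  Seq2 vs Seq4: 3
  Seq3 vs Seq4: 9
The smallest is 1, between Seq1 and Seq2.

1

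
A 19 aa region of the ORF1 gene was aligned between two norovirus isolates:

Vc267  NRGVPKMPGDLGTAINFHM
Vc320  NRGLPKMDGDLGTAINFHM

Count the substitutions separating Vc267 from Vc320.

The sequences differ at positions 4 (V/L), 8 (P/D).
That gives 2 mismatches out of 19 aligned sites, so the Hamming distance is 2.

2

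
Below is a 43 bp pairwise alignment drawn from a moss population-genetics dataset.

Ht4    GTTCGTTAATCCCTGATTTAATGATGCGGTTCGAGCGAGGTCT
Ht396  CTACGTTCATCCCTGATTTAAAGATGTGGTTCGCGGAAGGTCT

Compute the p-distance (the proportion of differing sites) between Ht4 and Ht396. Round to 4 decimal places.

0.1860

Differing sites — 1:G/C; 3:T/A; 8:A/C; 22:T/A; 27:C/T; 34:A/C; 36:C/G; 37:G/A.
There are 8 differences over 43 sites, so p = 8/43 = 0.1860.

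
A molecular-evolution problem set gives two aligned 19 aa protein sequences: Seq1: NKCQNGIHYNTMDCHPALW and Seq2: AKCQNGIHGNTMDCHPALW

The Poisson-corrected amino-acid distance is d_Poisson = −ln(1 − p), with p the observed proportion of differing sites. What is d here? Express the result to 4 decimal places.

Differing sites — 1:N/A; 9:Y/G.
p = 2/19 = 0.105263.
d = −ln(1 − 0.105263) = −ln(0.894737) = 0.1112.

0.1112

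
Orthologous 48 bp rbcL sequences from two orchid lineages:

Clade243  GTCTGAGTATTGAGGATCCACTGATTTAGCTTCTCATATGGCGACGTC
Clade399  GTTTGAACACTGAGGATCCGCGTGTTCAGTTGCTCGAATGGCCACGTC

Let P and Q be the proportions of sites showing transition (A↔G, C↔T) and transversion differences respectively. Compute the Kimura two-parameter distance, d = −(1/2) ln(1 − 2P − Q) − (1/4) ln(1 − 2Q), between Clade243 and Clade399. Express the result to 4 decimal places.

Differing sites — 3:C/T (Ti); 7:G/A (Ti); 8:T/C (Ti); 10:T/C (Ti); 20:A/G (Ti); 22:T/G (Tv); 23:G/T (Tv); 24:A/G (Ti); 27:T/C (Ti); 30:C/T (Ti); 32:T/G (Tv); 36:A/G (Ti); 37:T/A (Tv); 43:G/C (Tv).
Of the 14 differences, 9 transitions and 5 transversions over 48 sites: P = 9/48 = 0.187500, Q = 5/48 = 0.104167.
d = −0.5·ln(0.520833) − 0.25·ln(0.791666) = −0.5·(-0.652326) − 0.25·(-0.233616) = 0.3846.

0.3846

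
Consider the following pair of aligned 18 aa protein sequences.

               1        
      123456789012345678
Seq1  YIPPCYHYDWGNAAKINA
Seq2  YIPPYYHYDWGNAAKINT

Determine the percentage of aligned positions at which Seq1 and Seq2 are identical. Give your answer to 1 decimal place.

Differing sites — 5:C/Y; 18:A/T.
16 of the 18 sites match, so the percent identity is 16/18 × 100 = 88.9%.

88.9%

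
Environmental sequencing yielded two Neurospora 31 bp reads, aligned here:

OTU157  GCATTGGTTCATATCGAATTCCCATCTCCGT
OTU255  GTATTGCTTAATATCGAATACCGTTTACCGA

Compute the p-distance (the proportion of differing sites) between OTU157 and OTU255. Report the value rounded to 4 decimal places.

Mismatches occur at site 2 (C→T), site 7 (G→C), site 10 (C→A), site 20 (T→A), site 23 (C→G), site 24 (A→T), site 26 (C→T), site 27 (T→A), site 31 (T→A).
There are 9 differences over 31 sites, so p = 9/31 = 0.2903.

0.2903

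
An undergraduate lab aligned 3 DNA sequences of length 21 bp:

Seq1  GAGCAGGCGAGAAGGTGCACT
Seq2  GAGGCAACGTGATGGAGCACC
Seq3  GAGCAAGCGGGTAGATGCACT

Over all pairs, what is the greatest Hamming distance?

Pairwise Hamming distances:
  Seq1 vs Seq2: 8
  Seq1 vs Seq3: 4
  Seq2 vs Seq3: 9
The largest is 9, between Seq2 and Seq3.

9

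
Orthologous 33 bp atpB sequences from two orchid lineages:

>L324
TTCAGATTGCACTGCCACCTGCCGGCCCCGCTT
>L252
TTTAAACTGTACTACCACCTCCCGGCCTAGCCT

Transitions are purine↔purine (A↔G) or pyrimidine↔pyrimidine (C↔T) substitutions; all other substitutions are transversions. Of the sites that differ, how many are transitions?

Differing sites — 3:C/T (Ti); 5:G/A (Ti); 7:T/C (Ti); 10:C/T (Ti); 14:G/A (Ti); 21:G/C (Tv); 28:C/T (Ti); 29:C/A (Tv); 32:T/C (Ti).
Of the 9 differences, 7 transitions and 2 transversions, so the answer is 7.

7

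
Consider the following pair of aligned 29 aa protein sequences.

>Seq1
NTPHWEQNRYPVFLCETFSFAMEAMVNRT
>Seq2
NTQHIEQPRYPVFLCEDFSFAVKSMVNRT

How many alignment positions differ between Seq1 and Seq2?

Differing sites — 3:P/Q; 5:W/I; 8:N/P; 17:T/D; 22:M/V; 23:E/K; 24:A/S.
That gives 7 mismatches out of 29 aligned sites, so the Hamming distance is 7.

7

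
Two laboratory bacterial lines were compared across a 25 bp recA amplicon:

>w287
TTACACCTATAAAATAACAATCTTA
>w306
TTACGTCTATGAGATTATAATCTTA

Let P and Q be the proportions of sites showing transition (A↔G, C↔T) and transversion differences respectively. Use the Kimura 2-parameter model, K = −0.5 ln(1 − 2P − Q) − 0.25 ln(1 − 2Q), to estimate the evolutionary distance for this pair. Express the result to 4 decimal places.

0.3108

Differing sites — 5:A/G (Ti); 6:C/T (Ti); 11:A/G (Ti); 13:A/G (Ti); 16:A/T (Tv); 18:C/T (Ti).
Of the 6 differences, 5 transitions and 1 transversion over 25 sites: P = 5/25 = 0.200000, Q = 1/25 = 0.040000.
d = −0.5·ln(0.560000) − 0.25·ln(0.920000) = −0.5·(-0.579818) − 0.25·(-0.083382) = 0.3108.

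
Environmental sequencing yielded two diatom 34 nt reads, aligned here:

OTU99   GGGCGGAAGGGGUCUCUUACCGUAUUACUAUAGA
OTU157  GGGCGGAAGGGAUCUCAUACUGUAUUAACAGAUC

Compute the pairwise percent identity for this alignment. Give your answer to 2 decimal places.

Mismatches occur at site 12 (G→A), site 17 (U→A), site 21 (C→U), site 28 (C→A), site 29 (U→C), site 31 (U→G), site 33 (G→U), site 34 (A→C).
26 of the 34 sites match, so the percent identity is 26/34 × 100 = 76.47%.

76.47%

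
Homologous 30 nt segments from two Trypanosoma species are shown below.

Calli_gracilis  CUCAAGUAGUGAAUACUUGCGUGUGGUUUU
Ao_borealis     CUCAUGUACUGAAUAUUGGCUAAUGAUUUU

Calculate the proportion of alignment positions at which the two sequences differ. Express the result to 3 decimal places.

0.267

Mismatches occur at site 5 (A/U), site 9 (G/C), site 16 (C/U), site 18 (U/G), site 21 (G/U), site 22 (U/A), site 23 (G/A), site 26 (G/A).
There are 8 differences over 30 sites, so p = 8/30 = 0.267.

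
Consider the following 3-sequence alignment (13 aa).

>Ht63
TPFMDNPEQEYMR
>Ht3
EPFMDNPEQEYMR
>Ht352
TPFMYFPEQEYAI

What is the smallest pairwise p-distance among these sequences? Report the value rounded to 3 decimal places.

0.077

Pairwise Hamming distances:
  Ht63 vs Ht3: 1
  Ht63 vs Ht352: 4
  Ht3 vs Ht352: 5
The smallest is 1 mismatch, between Ht63 and Ht3; p = 1/13 = 0.077.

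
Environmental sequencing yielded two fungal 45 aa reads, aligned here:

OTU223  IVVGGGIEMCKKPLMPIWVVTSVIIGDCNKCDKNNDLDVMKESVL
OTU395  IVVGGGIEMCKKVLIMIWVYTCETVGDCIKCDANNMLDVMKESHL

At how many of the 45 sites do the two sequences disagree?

Differing sites — 13:P/V; 15:M/I; 16:P/M; 20:V/Y; 22:S/C; 23:V/E; 24:I/T; 25:I/V; 29:N/I; 33:K/A; 36:D/M; 44:V/H.
That gives 12 mismatches out of 45 aligned sites, so the Hamming distance is 12.

12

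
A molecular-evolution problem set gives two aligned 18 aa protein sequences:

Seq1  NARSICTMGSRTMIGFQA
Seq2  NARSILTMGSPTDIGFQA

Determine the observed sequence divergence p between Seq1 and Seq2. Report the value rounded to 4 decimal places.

Differing sites — 6:C/L; 11:R/P; 13:M/D.
There are 3 differences over 18 sites, so p = 3/18 = 0.1667.

0.1667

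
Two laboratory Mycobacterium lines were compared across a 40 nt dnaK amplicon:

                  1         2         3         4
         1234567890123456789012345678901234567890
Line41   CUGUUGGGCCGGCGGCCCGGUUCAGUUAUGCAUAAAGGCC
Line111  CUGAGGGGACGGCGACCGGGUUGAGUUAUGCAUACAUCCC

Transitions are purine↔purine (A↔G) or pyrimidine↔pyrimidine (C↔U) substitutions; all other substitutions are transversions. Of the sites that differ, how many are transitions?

Differing sites — 4:U/A (Tv); 5:U/G (Tv); 9:C/A (Tv); 15:G/A (Ti); 18:C/G (Tv); 23:C/G (Tv); 35:A/C (Tv); 37:G/U (Tv); 38:G/C (Tv).
Of the 9 differences, 1 transition and 8 transversions, so the answer is 1.

1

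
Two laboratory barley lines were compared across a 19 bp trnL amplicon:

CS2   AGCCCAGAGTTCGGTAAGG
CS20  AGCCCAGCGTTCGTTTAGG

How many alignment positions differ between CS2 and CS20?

3

The sequences differ at positions 8 (A/C), 14 (G/T), 16 (A/T).
That gives 3 mismatches out of 19 aligned sites, so the Hamming distance is 3.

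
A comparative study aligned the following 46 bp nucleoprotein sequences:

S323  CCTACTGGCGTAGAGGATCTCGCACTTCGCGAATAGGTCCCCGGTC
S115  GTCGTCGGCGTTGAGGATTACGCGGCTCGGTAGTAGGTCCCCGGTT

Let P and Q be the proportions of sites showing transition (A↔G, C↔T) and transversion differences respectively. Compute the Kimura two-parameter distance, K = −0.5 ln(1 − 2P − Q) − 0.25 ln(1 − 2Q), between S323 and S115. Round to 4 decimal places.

0.4920

Differing sites — 1:C/G (Tv); 2:C/T (Ti); 3:T/C (Ti); 4:A/G (Ti); 5:C/T (Ti); 6:T/C (Ti); 12:A/T (Tv); 19:C/T (Ti); 20:T/A (Tv); 24:A/G (Ti); 25:C/G (Tv); 26:T/C (Ti); 30:C/G (Tv); 31:G/T (Tv); 33:A/G (Ti); 46:C/T (Ti).
Of the 16 differences, 10 transitions and 6 transversions over 46 sites: P = 10/46 = 0.217391, Q = 6/46 = 0.130435.
d = −0.5·ln(0.434783) − 0.25·ln(0.739130) = −0.5·(-0.832908) − 0.25·(-0.302281) = 0.4920.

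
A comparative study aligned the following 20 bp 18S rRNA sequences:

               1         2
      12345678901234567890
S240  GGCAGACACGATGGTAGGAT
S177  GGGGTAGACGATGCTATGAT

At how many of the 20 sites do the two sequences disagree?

Differing sites — 3:C/G; 4:A/G; 5:G/T; 7:C/G; 14:G/C; 17:G/T.
That gives 6 mismatches out of 20 aligned sites, so the Hamming distance is 6.

6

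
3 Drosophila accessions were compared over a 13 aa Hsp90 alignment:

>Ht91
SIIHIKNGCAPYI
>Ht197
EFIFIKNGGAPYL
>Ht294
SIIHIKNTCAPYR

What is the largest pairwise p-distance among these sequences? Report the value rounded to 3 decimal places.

Pairwise Hamming distances:
  Ht91 vs Ht197: 5
  Ht91 vs Ht294: 2
  Ht197 vs Ht294: 6
The largest is 6 mismatches, between Ht197 and Ht294; p = 6/13 = 0.462.

0.462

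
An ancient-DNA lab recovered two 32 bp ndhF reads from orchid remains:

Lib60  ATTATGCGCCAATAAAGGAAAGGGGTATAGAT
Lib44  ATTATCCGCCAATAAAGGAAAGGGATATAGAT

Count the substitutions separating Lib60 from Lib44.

2

Mismatches occur at site 6 (G/C), site 25 (G/A).
That gives 2 mismatches out of 32 aligned sites, so the Hamming distance is 2.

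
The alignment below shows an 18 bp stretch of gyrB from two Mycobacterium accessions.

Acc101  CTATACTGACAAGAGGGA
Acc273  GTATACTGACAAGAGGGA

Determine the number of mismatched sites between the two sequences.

1

Differing sites — 1:C/G.
That gives 1 mismatch out of 18 aligned sites, so the Hamming distance is 1.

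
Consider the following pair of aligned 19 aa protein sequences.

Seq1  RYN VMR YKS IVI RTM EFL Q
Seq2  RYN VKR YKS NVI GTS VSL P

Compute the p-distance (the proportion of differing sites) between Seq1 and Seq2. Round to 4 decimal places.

0.3684

The sequences differ at positions 5 (M/K), 10 (I/N), 13 (R/G), 15 (M/S), 16 (E/V), 17 (F/S), 19 (Q/P).
There are 7 differences over 19 sites, so p = 7/19 = 0.3684.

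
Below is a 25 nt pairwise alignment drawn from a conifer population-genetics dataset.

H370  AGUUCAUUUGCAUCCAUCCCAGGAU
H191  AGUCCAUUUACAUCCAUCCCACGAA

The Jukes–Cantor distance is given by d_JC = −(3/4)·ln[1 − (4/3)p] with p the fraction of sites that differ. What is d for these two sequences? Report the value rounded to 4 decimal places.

The sequences differ at positions 4 (U/C), 10 (G/A), 22 (G/C), 25 (U/A).
p = 4/25 = 0.160000.
d = −0.75 · ln(1 − (4/3)·0.160000) = −0.75 · ln(0.786667) = −0.75 · (-0.239950) = 0.1800.

0.1800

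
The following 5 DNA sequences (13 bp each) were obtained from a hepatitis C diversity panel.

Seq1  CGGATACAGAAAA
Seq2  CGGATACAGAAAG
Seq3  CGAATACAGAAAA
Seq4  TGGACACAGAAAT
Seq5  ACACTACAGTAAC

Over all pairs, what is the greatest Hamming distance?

Pairwise Hamming distances:
  Seq1 vs Seq2: 1
  Seq1 vs Seq3: 1
  Seq1 vs Seq4: 3
  Seq1 vs Seq5: 6
  Seq2 vs Seq3: 2
  Seq2 vs Seq4: 3
  Seq2 vs Seq5: 6
  Seq3 vs Seq4: 4
  Seq3 vs Seq5: 5
  Seq4 vs Seq5: 7
The largest is 7, between Seq4 and Seq5.

7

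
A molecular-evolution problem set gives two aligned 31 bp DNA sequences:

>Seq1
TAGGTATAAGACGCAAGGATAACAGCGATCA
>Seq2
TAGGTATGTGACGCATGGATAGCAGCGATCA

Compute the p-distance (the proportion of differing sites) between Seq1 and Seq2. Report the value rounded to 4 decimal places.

0.1290

Mismatches occur at site 8 (A→G), site 9 (A→T), site 16 (A→T), site 22 (A→G).
There are 4 differences over 31 sites, so p = 4/31 = 0.1290.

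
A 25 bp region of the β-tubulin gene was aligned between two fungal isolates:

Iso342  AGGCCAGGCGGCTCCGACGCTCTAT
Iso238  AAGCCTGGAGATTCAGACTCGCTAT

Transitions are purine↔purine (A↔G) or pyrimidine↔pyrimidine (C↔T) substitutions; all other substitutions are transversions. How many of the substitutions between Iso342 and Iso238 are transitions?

Mismatches occur at site 2 (G↔A, transition), site 6 (A↔T, transversion), site 9 (C↔A, transversion), site 11 (G↔A, transition), site 12 (C↔T, transition), site 15 (C↔A, transversion), site 19 (G↔T, transversion), site 21 (T↔G, transversion).
Of the 8 differences, 3 transitions and 5 transversions, so the answer is 3.

3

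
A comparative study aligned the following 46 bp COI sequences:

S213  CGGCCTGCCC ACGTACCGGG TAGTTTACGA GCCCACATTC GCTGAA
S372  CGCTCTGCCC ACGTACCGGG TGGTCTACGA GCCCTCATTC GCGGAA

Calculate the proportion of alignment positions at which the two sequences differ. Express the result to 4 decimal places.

The sequences differ at positions 3 (G/C), 4 (C/T), 22 (A/G), 25 (T/C), 35 (A/T), 43 (T/G).
There are 6 differences over 46 sites, so p = 6/46 = 0.1304.

0.1304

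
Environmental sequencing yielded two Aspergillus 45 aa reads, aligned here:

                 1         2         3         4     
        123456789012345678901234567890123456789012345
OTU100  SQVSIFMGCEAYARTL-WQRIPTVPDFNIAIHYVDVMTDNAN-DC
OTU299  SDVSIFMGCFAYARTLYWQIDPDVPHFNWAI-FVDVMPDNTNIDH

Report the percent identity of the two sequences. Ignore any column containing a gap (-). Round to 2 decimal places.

73.81%

Excluding the 3 gap columns leaves 42 comparable sites.
The sequences differ at positions 2 (Q/D), 10 (E/F), 20 (R/I), 21 (I/D), 23 (T/D), 26 (D/H), 29 (I/W), 33 (Y/F), 38 (T/P), 41 (A/T), 45 (C/H).
31 of the 42 comparable sites match, so the percent identity is 31/42 × 100 = 73.81%.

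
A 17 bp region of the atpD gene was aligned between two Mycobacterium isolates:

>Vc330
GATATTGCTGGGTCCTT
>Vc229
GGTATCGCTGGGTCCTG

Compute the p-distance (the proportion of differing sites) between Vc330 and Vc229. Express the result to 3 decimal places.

0.176

Differing sites — 2:A/G; 6:T/C; 17:T/G.
There are 3 differences over 17 sites, so p = 3/17 = 0.176.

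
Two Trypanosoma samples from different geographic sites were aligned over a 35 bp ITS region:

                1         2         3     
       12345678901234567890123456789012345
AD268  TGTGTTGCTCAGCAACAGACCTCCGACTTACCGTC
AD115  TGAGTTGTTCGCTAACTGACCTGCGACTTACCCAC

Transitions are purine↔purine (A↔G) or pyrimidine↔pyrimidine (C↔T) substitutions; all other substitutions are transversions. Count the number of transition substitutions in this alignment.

3

The sequences differ at positions 3 (T/A, transversion), 8 (C/T, transition), 11 (A/G, transition), 12 (G/C, transversion), 13 (C/T, transition), 17 (A/T, transversion), 23 (C/G, transversion), 33 (G/C, transversion), 34 (T/A, transversion).
Of the 9 differences, 3 transitions and 6 transversions, so the answer is 3.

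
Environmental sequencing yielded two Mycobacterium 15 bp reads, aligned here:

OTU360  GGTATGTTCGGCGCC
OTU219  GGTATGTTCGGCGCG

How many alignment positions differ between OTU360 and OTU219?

1

Differing sites — 15:C/G.
That gives 1 mismatch out of 15 aligned sites, so the Hamming distance is 1.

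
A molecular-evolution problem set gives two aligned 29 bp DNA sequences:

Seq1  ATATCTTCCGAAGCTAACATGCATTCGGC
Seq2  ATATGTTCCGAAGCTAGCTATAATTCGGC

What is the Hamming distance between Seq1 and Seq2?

6

Mismatches occur at site 5 (C→G), site 17 (A→G), site 19 (A→T), site 20 (T→A), site 21 (G→T), site 22 (C→A).
That gives 6 mismatches out of 29 aligned sites, so the Hamming distance is 6.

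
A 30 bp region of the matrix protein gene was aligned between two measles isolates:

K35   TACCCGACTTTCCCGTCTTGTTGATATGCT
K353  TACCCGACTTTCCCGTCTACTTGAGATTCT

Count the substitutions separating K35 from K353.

The sequences differ at positions 19 (T/A), 20 (G/C), 25 (T/G), 28 (G/T).
That gives 4 mismatches out of 30 aligned sites, so the Hamming distance is 4.

4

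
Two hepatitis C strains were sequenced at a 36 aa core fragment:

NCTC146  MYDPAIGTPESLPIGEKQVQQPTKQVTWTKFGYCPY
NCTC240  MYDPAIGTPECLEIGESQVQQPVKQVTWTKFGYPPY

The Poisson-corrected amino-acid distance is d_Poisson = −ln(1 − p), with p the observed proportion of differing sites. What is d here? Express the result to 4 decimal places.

Mismatches occur at site 11 (S↔C), site 13 (P↔E), site 17 (K↔S), site 23 (T↔V), site 34 (C↔P).
p = 5/36 = 0.138889.
d = −ln(1 − 0.138889) = −ln(0.861111) = 0.1495.

0.1495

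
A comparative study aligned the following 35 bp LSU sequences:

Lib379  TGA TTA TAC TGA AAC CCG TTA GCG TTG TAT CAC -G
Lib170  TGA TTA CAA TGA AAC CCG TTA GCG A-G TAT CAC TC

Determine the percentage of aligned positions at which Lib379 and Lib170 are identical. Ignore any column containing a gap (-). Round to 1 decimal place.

87.9%

Excluding the 2 gap columns leaves 33 comparable sites.
Differing sites — 7:T/C; 9:C/A; 25:T/A; 35:G/C.
29 of the 33 comparable sites match, so the percent identity is 29/33 × 100 = 87.9%.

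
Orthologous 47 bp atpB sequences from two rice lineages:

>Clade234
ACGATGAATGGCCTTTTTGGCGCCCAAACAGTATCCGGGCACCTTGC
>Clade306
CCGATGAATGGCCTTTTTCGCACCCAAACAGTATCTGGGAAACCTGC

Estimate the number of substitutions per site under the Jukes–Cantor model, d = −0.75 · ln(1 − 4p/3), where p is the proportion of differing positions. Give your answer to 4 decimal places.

Mismatches occur at site 1 (A↔C), site 19 (G↔C), site 22 (G↔A), site 36 (C↔T), site 40 (C↔A), site 42 (C↔A), site 44 (T↔C).
p = 7/47 = 0.148936.
d = −0.75 · ln(1 − (4/3)·0.148936) = −0.75 · ln(0.801419) = −0.75 · (-0.221371) = 0.1660.

0.1660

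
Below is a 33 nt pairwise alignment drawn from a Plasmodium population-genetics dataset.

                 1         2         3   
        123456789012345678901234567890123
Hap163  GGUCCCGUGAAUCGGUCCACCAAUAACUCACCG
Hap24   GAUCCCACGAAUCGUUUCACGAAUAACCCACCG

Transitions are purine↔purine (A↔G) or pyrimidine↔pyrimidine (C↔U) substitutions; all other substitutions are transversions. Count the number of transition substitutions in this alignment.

Differing sites — 2:G/A (Ti); 7:G/A (Ti); 8:U/C (Ti); 15:G/U (Tv); 17:C/U (Ti); 21:C/G (Tv); 28:U/C (Ti).
Of the 7 differences, 5 transitions and 2 transversions, so the answer is 5.

5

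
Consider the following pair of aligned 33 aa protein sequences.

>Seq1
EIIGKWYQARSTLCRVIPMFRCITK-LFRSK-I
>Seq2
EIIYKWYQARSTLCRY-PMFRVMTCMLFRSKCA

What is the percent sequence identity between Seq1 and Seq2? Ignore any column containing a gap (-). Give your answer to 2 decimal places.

Excluding the 3 gap columns leaves 30 comparable sites.
Differing sites — 4:G/Y; 16:V/Y; 22:C/V; 23:I/M; 25:K/C; 33:I/A.
24 of the 30 comparable sites match, so the percent identity is 24/30 × 100 = 80.00%.

80.00%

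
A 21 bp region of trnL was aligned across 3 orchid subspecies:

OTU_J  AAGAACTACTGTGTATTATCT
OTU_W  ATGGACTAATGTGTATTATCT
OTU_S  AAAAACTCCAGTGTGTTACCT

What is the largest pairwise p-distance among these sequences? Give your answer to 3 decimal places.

0.381

Pairwise Hamming distances:
  OTU_J vs OTU_W: 3
  OTU_J vs OTU_S: 5
  OTU_W vs OTU_S: 8
The largest is 8 mismatches, between OTU_W and OTU_S; p = 8/21 = 0.381.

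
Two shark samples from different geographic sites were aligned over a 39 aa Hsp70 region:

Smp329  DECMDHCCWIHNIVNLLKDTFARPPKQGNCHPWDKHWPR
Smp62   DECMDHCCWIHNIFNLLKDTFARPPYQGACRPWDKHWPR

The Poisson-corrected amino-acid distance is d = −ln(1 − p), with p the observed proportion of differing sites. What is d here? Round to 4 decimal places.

0.1082

The sequences differ at positions 14 (V/F), 26 (K/Y), 29 (N/A), 31 (H/R).
p = 4/39 = 0.102564.
d = −ln(1 − 0.102564) = −ln(0.897436) = 0.1082.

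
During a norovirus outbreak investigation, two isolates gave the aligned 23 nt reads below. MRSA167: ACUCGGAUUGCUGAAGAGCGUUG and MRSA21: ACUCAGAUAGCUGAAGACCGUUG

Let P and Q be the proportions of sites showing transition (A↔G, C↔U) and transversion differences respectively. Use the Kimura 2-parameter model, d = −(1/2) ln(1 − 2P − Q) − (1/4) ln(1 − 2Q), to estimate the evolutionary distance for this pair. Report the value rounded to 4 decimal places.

Mismatches occur at site 5 (G↔A, transition), site 9 (U↔A, transversion), site 18 (G↔C, transversion).
Of the 3 differences, 1 transition and 2 transversions over 23 sites: P = 1/23 = 0.043478, Q = 2/23 = 0.086957.
d = −0.5·ln(0.826087) − 0.25·ln(0.826086) = −0.5·(-0.191055) − 0.25·(-0.191056) = 0.1433.

0.1433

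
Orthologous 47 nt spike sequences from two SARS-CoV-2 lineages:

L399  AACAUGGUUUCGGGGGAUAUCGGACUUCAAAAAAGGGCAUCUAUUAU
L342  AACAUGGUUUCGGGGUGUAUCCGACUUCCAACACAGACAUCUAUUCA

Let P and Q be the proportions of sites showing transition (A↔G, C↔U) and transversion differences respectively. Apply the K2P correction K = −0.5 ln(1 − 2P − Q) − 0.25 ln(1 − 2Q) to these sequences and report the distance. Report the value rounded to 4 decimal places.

Mismatches occur at site 16 (G→U, transversion), site 17 (A→G, transition), site 22 (G→C, transversion), site 29 (A→C, transversion), site 32 (A→C, transversion), site 34 (A→C, transversion), site 35 (G→A, transition), site 37 (G→A, transition), site 46 (A→C, transversion), site 47 (U→A, transversion).
Of the 10 differences, 3 transitions and 7 transversions over 47 sites: P = 3/47 = 0.063830, Q = 7/47 = 0.148936.
d = −0.5·ln(0.723404) − 0.25·ln(0.702128) = −0.5·(-0.323787) − 0.25·(-0.353640) = 0.2503.

0.2503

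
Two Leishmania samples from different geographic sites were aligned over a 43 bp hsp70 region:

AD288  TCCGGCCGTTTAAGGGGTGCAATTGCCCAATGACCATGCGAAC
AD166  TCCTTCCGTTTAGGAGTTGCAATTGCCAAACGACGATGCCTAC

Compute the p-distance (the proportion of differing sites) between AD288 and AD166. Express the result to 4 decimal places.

0.2326

Differing sites — 4:G/T; 5:G/T; 13:A/G; 15:G/A; 17:G/T; 28:C/A; 31:T/C; 35:C/G; 40:G/C; 41:A/T.
There are 10 differences over 43 sites, so p = 10/43 = 0.2326.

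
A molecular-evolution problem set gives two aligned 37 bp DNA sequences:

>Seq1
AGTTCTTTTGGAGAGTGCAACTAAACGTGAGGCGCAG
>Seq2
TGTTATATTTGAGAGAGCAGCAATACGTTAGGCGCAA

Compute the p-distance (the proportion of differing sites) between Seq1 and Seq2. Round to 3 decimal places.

Differing sites — 1:A/T; 5:C/A; 7:T/A; 10:G/T; 16:T/A; 20:A/G; 22:T/A; 24:A/T; 29:G/T; 37:G/A.
There are 10 differences over 37 sites, so p = 10/37 = 0.270.

0.270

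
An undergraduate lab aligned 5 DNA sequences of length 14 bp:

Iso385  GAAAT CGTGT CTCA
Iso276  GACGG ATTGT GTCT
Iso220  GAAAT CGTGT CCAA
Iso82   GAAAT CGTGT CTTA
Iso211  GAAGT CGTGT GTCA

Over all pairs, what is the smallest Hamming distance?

1

Pairwise Hamming distances:
  Iso385 vs Iso276: 7
  Iso385 vs Iso220: 2
  Iso385 vs Iso82: 1
  Iso385 vs Iso211: 2
  Iso276 vs Iso220: 9
  Iso276 vs Iso82: 8
  Iso276 vs Iso211: 5
  Iso220 vs Iso82: 2
  Iso220 vs Iso211: 4
  Iso82 vs Iso211: 3
The smallest is 1, between Iso385 and Iso82.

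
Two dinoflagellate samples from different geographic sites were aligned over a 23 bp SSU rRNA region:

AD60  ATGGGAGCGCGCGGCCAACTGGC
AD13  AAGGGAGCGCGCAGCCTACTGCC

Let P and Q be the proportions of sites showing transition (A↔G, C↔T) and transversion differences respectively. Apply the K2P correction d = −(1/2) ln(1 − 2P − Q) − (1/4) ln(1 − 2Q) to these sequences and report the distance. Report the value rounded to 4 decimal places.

The sequences differ at positions 2 (T/A, transversion), 13 (G/A, transition), 17 (A/T, transversion), 22 (G/C, transversion).
Of the 4 differences, 1 transition and 3 transversions over 23 sites: P = 1/23 = 0.043478, Q = 3/23 = 0.130435.
d = −0.5·ln(0.782609) − 0.25·ln(0.739130) = −0.5·(-0.245122) − 0.25·(-0.302281) = 0.1981.

0.1981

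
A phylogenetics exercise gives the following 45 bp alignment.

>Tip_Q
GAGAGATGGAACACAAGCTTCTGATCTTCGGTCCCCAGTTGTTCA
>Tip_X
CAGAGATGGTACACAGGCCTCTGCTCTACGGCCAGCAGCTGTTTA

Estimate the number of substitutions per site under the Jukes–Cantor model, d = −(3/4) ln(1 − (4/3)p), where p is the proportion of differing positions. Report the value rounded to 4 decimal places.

The sequences differ at positions 1 (G/C), 10 (A/T), 16 (A/G), 19 (T/C), 24 (A/C), 28 (T/A), 32 (T/C), 34 (C/A), 35 (C/G), 39 (T/C), 44 (C/T).
p = 11/45 = 0.244444.
d = −0.75 · ln(1 − (4/3)·0.244444) = −0.75 · ln(0.674075) = −0.75 · (-0.394414) = 0.2958.

0.2958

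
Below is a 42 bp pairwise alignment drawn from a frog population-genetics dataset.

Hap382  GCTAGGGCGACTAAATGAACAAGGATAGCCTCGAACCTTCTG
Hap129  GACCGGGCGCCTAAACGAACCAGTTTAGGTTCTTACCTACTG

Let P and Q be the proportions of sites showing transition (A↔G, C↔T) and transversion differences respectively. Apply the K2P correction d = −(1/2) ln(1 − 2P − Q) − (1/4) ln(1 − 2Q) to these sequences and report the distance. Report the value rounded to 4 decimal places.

0.4014

Differing sites — 2:C/A (Tv); 3:T/C (Ti); 4:A/C (Tv); 10:A/C (Tv); 16:T/C (Ti); 21:A/C (Tv); 24:G/T (Tv); 25:A/T (Tv); 29:C/G (Tv); 30:C/T (Ti); 33:G/T (Tv); 34:A/T (Tv); 39:T/A (Tv).
Of the 13 differences, 3 transitions and 10 transversions over 42 sites: P = 3/42 = 0.071429, Q = 10/42 = 0.238095.
d = −0.5·ln(0.619047) − 0.25·ln(0.523810) = −0.5·(-0.479574) − 0.25·(-0.646626) = 0.4014.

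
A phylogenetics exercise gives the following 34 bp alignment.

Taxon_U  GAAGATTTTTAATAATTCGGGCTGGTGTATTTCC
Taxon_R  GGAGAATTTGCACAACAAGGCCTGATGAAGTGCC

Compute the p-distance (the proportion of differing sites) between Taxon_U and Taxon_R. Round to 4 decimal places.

0.3824

Differing sites — 2:A/G; 6:T/A; 10:T/G; 11:A/C; 13:T/C; 16:T/C; 17:T/A; 18:C/A; 21:G/C; 25:G/A; 28:T/A; 30:T/G; 32:T/G.
There are 13 differences over 34 sites, so p = 13/34 = 0.3824.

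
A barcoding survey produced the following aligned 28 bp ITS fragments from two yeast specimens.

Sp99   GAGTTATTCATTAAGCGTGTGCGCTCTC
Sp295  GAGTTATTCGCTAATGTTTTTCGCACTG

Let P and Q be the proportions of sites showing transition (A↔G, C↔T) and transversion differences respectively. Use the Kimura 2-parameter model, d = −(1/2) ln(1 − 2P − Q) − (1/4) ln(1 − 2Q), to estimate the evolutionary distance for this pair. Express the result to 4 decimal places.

Mismatches occur at site 10 (A/G, transition), site 11 (T/C, transition), site 15 (G/T, transversion), site 16 (C/G, transversion), site 17 (G/T, transversion), site 19 (G/T, transversion), site 21 (G/T, transversion), site 25 (T/A, transversion), site 28 (C/G, transversion).
Of the 9 differences, 2 transitions and 7 transversions over 28 sites: P = 2/28 = 0.071429, Q = 7/28 = 0.250000.
d = −0.5·ln(0.607142) − 0.25·ln(0.500000) = −0.5·(-0.498993) − 0.25·(-0.693147) = 0.4228.

0.4228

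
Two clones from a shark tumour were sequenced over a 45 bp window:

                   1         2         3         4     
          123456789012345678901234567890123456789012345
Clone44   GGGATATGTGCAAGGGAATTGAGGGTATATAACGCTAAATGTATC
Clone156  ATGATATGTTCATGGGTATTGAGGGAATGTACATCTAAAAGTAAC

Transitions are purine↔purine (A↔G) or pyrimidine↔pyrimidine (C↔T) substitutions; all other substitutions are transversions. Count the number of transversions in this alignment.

Differing sites — 1:G/A (Ti); 2:G/T (Tv); 10:G/T (Tv); 13:A/T (Tv); 17:A/T (Tv); 26:T/A (Tv); 29:A/G (Ti); 32:A/C (Tv); 33:C/A (Tv); 34:G/T (Tv); 40:T/A (Tv); 44:T/A (Tv).
Of the 12 differences, 2 transitions and 10 transversions, so the answer is 10.

10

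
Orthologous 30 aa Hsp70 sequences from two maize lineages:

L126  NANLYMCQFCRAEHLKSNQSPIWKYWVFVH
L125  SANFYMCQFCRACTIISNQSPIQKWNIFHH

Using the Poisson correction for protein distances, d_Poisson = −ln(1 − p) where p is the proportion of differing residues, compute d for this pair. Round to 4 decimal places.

0.4568

Mismatches occur at site 1 (N/S), site 4 (L/F), site 13 (E/C), site 14 (H/T), site 15 (L/I), site 16 (K/I), site 23 (W/Q), site 25 (Y/W), site 26 (W/N), site 27 (V/I), site 29 (V/H).
p = 11/30 = 0.366667.
d = −ln(1 − 0.366667) = −ln(0.633333) = 0.4568.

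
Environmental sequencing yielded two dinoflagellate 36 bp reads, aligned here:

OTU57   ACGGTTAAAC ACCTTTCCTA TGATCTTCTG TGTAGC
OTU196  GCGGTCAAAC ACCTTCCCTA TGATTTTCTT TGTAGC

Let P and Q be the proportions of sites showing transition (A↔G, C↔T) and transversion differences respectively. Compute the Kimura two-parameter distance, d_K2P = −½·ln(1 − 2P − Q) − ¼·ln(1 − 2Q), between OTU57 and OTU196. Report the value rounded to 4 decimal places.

0.1581

Mismatches occur at site 1 (A/G, transition), site 6 (T/C, transition), site 16 (T/C, transition), site 25 (C/T, transition), site 30 (G/T, transversion).
Of the 5 differences, 4 transitions and 1 transversion over 36 sites: P = 4/36 = 0.111111, Q = 1/36 = 0.027778.
d = −0.5·ln(0.750000) − 0.25·ln(0.944444) = −0.5·(-0.287682) − 0.25·(-0.057159) = 0.1581.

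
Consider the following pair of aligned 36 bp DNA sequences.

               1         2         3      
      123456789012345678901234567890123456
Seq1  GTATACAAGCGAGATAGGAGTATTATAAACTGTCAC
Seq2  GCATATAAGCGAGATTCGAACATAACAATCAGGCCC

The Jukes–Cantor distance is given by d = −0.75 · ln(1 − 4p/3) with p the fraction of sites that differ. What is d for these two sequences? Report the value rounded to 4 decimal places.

0.4408

Differing sites — 2:T/C; 6:C/T; 16:A/T; 17:G/C; 20:G/A; 21:T/C; 24:T/A; 26:T/C; 29:A/T; 31:T/A; 33:T/G; 35:A/C.
p = 12/36 = 0.333333.
d = −0.75 · ln(1 − (4/3)·0.333333) = −0.75 · ln(0.555556) = −0.75 · (-0.587786) = 0.4408.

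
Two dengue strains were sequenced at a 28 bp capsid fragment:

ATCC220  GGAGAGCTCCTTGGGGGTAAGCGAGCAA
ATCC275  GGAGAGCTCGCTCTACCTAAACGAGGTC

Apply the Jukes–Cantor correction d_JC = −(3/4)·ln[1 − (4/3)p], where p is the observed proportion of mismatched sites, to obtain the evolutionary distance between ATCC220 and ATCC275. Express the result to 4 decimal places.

Differing sites — 10:C/G; 11:T/C; 13:G/C; 14:G/T; 15:G/A; 16:G/C; 17:G/C; 21:G/A; 26:C/G; 27:A/T; 28:A/C.
p = 11/28 = 0.392857.
d = −0.75 · ln(1 − (4/3)·0.392857) = −0.75 · ln(0.476191) = −0.75 · (-0.741936) = 0.5565.

0.5565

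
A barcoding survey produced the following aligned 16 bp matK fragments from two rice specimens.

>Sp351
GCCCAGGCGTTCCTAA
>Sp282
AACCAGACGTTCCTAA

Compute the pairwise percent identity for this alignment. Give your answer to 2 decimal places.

Differing sites — 1:G/A; 2:C/A; 7:G/A.
13 of the 16 sites match, so the percent identity is 13/16 × 100 = 81.25%.

81.25%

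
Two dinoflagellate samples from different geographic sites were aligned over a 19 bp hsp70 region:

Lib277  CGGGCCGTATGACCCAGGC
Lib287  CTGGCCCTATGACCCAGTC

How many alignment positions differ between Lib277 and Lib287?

Differing sites — 2:G/T; 7:G/C; 18:G/T.
That gives 3 mismatches out of 19 aligned sites, so the Hamming distance is 3.

3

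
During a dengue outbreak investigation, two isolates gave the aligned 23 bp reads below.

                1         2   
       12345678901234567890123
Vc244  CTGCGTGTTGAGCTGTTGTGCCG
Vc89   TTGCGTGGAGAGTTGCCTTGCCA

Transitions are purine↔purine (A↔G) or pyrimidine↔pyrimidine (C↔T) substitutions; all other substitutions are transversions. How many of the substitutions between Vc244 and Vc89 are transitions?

5

The sequences differ at positions 1 (C/T, transition), 8 (T/G, transversion), 9 (T/A, transversion), 13 (C/T, transition), 16 (T/C, transition), 17 (T/C, transition), 18 (G/T, transversion), 23 (G/A, transition).
Of the 8 differences, 5 transitions and 3 transversions, so the answer is 5.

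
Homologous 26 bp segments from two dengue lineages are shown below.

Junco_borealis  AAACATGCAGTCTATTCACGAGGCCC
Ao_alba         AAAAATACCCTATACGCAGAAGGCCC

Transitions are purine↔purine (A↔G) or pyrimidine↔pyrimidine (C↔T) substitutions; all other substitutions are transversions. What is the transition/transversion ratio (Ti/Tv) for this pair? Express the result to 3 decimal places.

0.500

Mismatches occur at site 4 (C/A, transversion), site 7 (G/A, transition), site 9 (A/C, transversion), site 10 (G/C, transversion), site 12 (C/A, transversion), site 15 (T/C, transition), site 16 (T/G, transversion), site 19 (C/G, transversion), site 20 (G/A, transition).
Of the 9 differences, 3 transitions and 6 transversions, so Ti/Tv = 3/6 = 0.500.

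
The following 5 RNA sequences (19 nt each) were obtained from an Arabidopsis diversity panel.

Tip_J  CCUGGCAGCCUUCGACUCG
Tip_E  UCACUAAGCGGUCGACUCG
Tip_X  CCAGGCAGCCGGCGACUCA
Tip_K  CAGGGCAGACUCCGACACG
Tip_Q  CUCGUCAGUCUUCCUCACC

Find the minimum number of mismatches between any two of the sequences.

Pairwise Hamming distances:
  Tip_J vs Tip_E: 7
  Tip_J vs Tip_X: 4
  Tip_J vs Tip_K: 5
  Tip_J vs Tip_Q: 8
  Tip_E vs Tip_X: 7
  Tip_E vs Tip_K: 11
  Tip_E vs Tip_Q: 12
  Tip_X vs Tip_K: 7
  Tip_X vs Tip_Q: 10
  Tip_K vs Tip_Q: 8
The smallest is 4, between Tip_J and Tip_X.

4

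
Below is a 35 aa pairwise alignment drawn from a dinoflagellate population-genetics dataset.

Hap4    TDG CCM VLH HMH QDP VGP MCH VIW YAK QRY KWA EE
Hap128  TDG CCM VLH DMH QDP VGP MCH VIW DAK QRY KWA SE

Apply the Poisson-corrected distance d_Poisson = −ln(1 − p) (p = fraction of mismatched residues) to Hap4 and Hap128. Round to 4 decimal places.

0.0896

Mismatches occur at site 10 (H↔D), site 25 (Y↔D), site 34 (E↔S).
p = 3/35 = 0.085714.
d = −ln(1 − 0.085714) = −ln(0.914286) = 0.0896.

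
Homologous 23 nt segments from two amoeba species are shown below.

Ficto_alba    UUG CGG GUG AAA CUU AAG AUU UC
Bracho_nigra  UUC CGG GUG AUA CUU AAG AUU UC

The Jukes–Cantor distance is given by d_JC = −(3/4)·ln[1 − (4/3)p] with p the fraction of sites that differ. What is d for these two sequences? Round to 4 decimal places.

The sequences differ at positions 3 (G/C), 11 (A/U).
p = 2/23 = 0.086957.
d = −0.75 · ln(1 − (4/3)·0.086957) = −0.75 · ln(0.884057) = −0.75 · (-0.123234) = 0.0924.

0.0924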